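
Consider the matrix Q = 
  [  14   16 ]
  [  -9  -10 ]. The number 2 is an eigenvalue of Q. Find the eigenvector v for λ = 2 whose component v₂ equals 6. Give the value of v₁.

Q − 2I = [[12, 16], [-9, -12]].
Solving (Q − 2I)v = 0 gives the eigenspace spanned by (-8, 6).
With v₂ = 6, v = (-8, 6), so v₁ = -8.

-8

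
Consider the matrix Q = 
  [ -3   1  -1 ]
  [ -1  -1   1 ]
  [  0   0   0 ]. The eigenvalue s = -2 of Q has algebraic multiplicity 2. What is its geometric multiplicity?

Q + 2I = [[-1, 1, -1], [-1, 1, 1], [0, 0, 2]].
This matrix has rank 2, so its null space has dimension 3 − 2 = 1.

1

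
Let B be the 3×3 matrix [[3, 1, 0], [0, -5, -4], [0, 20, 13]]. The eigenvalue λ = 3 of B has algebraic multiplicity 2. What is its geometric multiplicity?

B − 3I = [[0, 1, 0], [0, -8, -4], [0, 20, 10]].
This matrix has rank 2, so its null space has dimension 3 − 2 = 1.

1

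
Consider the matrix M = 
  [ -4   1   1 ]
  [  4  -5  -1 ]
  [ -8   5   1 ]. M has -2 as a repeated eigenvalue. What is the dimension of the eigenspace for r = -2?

M + 2I = [[-2, 1, 1], [4, -3, -1], [-8, 5, 3]].
This matrix has rank 2, so its null space has dimension 3 − 2 = 1.

1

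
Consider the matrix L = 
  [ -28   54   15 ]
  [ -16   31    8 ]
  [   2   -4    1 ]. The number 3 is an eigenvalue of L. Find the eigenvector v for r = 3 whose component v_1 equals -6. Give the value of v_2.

L − 3I = [[-31, 54, 15], [-16, 28, 8], [2, -4, -2]].
Solving (L − 3I)v = 0 gives the eigenspace spanned by (-6, -4, 2).
With v_1 = -6, v = (-6, -4, 2), so v_2 = -4.

-4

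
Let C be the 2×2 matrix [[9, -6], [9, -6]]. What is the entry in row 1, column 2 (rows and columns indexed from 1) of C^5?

-486

Characteristic polynomial: r^2 - 3r = r(r - 3), so the eigenvalues are 0, 3.
r=3: eigenvector (1, 1).
r=0: eigenvector (2, 3).
P = [[1, 2], [1, 3]], D = diag(3, 0), P⁻¹ = [[3, -2], [-1, 1]].
C⁵ = P·diag(243, 0)·P⁻¹ = [[729, -486], [729, -486]].
The requested entry is -486.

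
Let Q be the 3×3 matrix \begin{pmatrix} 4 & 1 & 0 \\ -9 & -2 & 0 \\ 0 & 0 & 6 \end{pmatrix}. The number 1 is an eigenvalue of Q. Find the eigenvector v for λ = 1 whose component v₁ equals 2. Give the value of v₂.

-6

Q − 1I = [[3, 1, 0], [-9, -3, 0], [0, 0, 5]].
Solving (Q − 1I)v = 0 gives the eigenspace spanned by (2, -6, 0).
With v₁ = 2, v = (2, -6, 0), so v₂ = -6.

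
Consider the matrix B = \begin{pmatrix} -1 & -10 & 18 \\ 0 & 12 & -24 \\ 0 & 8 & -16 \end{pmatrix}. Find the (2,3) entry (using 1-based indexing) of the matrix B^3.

Characteristic polynomial: r^3 + 5r^2 + 4r = r(r + 1)(r + 4), so the eigenvalues are -4, -1, 0.
r=-1: eigenvector (1, 0, 0).
r=-4: eigenvector (2, -3, -2).
r=0: eigenvector (-2, 2, 1).
P = [[1, 2, -2], [0, -3, 2], [0, -2, 1]], D = diag(-1, -4, 0), P⁻¹ = [[1, 2, -2], [0, 1, -2], [0, 2, -3]].
B³ = P·diag(-1, -64, 0)·P⁻¹ = [[-1, -130, 258], [0, 192, -384], [0, 128, -256]].
The requested entry is -384.

-384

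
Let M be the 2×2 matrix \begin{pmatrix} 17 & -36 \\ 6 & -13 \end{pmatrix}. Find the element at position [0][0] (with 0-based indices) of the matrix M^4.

Characteristic polynomial: t^2 - 4t - 5 = (t - 5)(t + 1), so the eigenvalues are -1, 5.
t=5: eigenvector (3, 1).
t=-1: eigenvector (2, 1).
P = [[3, 2], [1, 1]], D = diag(5, -1), P⁻¹ = [[1, -2], [-1, 3]].
M⁴ = P·diag(625, 1)·P⁻¹ = [[1873, -3744], [624, -1247]].
The requested entry is 1873.

1873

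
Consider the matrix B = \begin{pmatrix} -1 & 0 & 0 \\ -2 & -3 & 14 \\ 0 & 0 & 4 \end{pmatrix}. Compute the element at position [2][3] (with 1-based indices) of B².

14

Characteristic polynomial: μ^3 - 13μ - 12 = (μ - 4)(μ + 1)(μ + 3), so the eigenvalues are -3, -1, 4.
μ=-3: eigenvector (0, 1, 0).
μ=-1: eigenvector (1, -1, 0).
μ=4: eigenvector (0, 2, 1).
P = [[0, 1, 0], [1, -1, 2], [0, 0, 1]], D = diag(-3, -1, 4), P⁻¹ = [[1, 1, -2], [1, 0, 0], [0, 0, 1]].
B² = P·diag(9, 1, 16)·P⁻¹ = [[1, 0, 0], [8, 9, 14], [0, 0, 16]].
The requested entry is 14.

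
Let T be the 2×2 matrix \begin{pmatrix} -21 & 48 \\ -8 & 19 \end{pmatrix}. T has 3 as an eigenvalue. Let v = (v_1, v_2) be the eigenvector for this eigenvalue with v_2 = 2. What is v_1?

T − 3I = [[-24, 48], [-8, 16]].
Solving (T − 3I)v = 0 gives the eigenspace spanned by (4, 2).
With v_2 = 2, v = (4, 2), so v_1 = 4.

4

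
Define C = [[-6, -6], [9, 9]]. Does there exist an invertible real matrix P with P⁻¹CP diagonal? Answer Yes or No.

Yes

Characteristic polynomial: p(λ) = λ^2 - 3λ = λ(λ - 3).
All 2 eigenvalues are distinct, so C is diagonalizable.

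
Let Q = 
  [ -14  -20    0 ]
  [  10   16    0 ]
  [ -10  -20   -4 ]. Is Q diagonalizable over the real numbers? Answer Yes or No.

Yes

Characteristic polynomial: p(t) = t^3 + 2t^2 - 32t - 96 = (t - 6)(t + 4)^2.
t = -4 has algebraic multiplicity 2; rank(Q + 4I) = 1, so geometric multiplicity = 2.
Every eigenvalue has geometric = algebraic multiplicity, so Q is diagonalizable.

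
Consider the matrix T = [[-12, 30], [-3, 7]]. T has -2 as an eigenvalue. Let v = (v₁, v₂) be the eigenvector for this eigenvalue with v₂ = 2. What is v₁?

T + 2I = [[-10, 30], [-3, 9]].
Solving (T + 2I)v = 0 gives the eigenspace spanned by (6, 2).
With v₂ = 2, v = (6, 2), so v₁ = 6.

6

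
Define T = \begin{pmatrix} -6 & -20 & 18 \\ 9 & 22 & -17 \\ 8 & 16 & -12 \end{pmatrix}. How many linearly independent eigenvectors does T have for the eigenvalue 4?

T − 4I = [[-10, -20, 18], [9, 18, -17], [8, 16, -16]].
This matrix has rank 2, so its null space has dimension 3 − 2 = 1.

1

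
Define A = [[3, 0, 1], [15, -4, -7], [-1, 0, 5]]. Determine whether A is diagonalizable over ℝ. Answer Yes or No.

No

Characteristic polynomial: p(λ) = λ^3 - 4λ^2 - 16λ + 64 = (λ - 4)^2(λ + 4).
λ = 4 has algebraic multiplicity 2; rank(A − 4I) = 2, so geometric multiplicity = 1.
Geometric multiplicity < algebraic multiplicity, so A is not diagonalizable.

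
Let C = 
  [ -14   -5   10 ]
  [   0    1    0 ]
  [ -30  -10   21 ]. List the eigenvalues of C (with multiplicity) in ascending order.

1, 1, 6

Characteristic polynomial: p(μ) = μ^3 - 8μ^2 + 13μ - 6 = (μ - 6)(μ - 1)^2.
Roots (with multiplicity): 1, 1, 6.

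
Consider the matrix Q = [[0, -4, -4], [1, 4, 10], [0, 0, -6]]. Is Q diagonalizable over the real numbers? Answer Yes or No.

No

Characteristic polynomial: p(r) = r^3 + 2r^2 - 20r + 24 = (r - 2)^2(r + 6).
r = 2 has algebraic multiplicity 2; rank(Q − 2I) = 2, so geometric multiplicity = 1.
Geometric multiplicity < algebraic multiplicity, so Q is not diagonalizable.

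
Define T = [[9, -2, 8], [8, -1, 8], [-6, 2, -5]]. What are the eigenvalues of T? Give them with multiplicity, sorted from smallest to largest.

-1, 1, 3

Characteristic polynomial: p(λ) = λ^3 - 3λ^2 - λ + 3 = (λ - 3)(λ - 1)(λ + 1).
Roots (with multiplicity): -1, 1, 3.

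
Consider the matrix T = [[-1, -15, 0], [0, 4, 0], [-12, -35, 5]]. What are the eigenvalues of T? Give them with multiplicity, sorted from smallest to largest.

Characteristic polynomial: p(λ) = λ^3 - 8λ^2 + 11λ + 20 = (λ - 5)(λ - 4)(λ + 1).
Roots (with multiplicity): -1, 4, 5.

-1, 4, 5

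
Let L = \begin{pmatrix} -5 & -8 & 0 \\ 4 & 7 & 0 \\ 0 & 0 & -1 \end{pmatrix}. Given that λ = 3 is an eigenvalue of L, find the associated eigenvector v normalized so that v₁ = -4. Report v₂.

4

L − 3I = [[-8, -8, 0], [4, 4, 0], [0, 0, -4]].
Solving (L − 3I)v = 0 gives the eigenspace spanned by (-4, 4, 0).
With v₁ = -4, v = (-4, 4, 0), so v₂ = 4.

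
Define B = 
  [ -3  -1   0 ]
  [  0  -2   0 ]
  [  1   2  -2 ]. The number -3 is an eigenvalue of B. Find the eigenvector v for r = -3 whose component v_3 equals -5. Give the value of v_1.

B + 3I = [[0, -1, 0], [0, 1, 0], [1, 2, 1]].
Solving (B + 3I)v = 0 gives the eigenspace spanned by (5, 0, -5).
With v_3 = -5, v = (5, 0, -5), so v_1 = 5.

5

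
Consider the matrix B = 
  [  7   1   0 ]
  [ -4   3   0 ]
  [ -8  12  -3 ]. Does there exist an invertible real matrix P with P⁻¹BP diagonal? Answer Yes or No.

No

Characteristic polynomial: p(r) = r^3 - 7r^2 - 5r + 75 = (r - 5)^2(r + 3).
r = 5 has algebraic multiplicity 2; rank(B − 5I) = 2, so geometric multiplicity = 1.
Geometric multiplicity < algebraic multiplicity, so B is not diagonalizable.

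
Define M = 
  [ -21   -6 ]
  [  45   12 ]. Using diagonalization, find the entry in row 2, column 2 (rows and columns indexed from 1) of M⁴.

-5994

Characteristic polynomial: s^2 + 9s + 18 = (s + 3)(s + 6), so the eigenvalues are -6, -3.
s=-6: eigenvector (2, -5).
s=-3: eigenvector (1, -3).
P = [[2, 1], [-5, -3]], D = diag(-6, -3), P⁻¹ = [[3, 1], [-5, -2]].
M⁴ = P·diag(1296, 81)·P⁻¹ = [[7371, 2430], [-18225, -5994]].
The requested entry is -5994.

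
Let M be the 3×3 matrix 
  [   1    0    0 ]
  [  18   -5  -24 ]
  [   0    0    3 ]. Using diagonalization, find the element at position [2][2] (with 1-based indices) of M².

Characteristic polynomial: s^3 + s^2 - 17s + 15 = (s - 3)(s - 1)(s + 5), so the eigenvalues are -5, 1, 3.
s=1: eigenvector (1, 3, 0).
s=-5: eigenvector (0, 1, 0).
s=3: eigenvector (0, -3, 1).
P = [[1, 0, 0], [3, 1, -3], [0, 0, 1]], D = diag(1, -5, 3), P⁻¹ = [[1, 0, 0], [-3, 1, 3], [0, 0, 1]].
M² = P·diag(1, 25, 9)·P⁻¹ = [[1, 0, 0], [-72, 25, 48], [0, 0, 9]].
The requested entry is 25.

25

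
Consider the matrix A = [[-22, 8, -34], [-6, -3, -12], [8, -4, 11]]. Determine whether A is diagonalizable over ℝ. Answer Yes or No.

Yes

Characteristic polynomial: p(λ) = λ^3 + 14λ^2 + 63λ + 90 = (λ + 3)(λ + 5)(λ + 6).
All 3 eigenvalues are distinct, so A is diagonalizable.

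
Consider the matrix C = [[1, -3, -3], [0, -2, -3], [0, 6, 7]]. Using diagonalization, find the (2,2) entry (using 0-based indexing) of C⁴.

Characteristic polynomial: t^3 - 6t^2 + 9t - 4 = (t - 4)(t - 1)^2, so the eigenvalues are 1, 1, 4.
t=1: eigenvector (0, -1, 1).
t=4: eigenvector (1, 1, -2).
t=1: eigenvector (1, 1, -1).
P = [[0, 1, 1], [-1, 1, 1], [1, -2, -1]], D = diag(1, 4, 1), P⁻¹ = [[1, -1, 0], [0, -1, -1], [1, 1, 1]].
C⁴ = P·diag(1, 256, 1)·P⁻¹ = [[1, -255, -255], [0, -254, -255], [0, 510, 511]].
The requested entry is 511.

511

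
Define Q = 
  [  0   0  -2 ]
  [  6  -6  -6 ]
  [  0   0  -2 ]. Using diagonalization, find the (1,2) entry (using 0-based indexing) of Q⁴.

1296

Characteristic polynomial: μ^3 + 8μ^2 + 12μ = μ(μ + 2)(μ + 6), so the eigenvalues are -6, -2, 0.
μ=0: eigenvector (1, 1, 0).
μ=-6: eigenvector (0, 1, 0).
μ=-2: eigenvector (1, 0, 1).
P = [[1, 0, 1], [1, 1, 0], [0, 0, 1]], D = diag(0, -6, -2), P⁻¹ = [[1, 0, -1], [-1, 1, 1], [0, 0, 1]].
Q⁴ = P·diag(0, 1296, 16)·P⁻¹ = [[0, 0, 16], [-1296, 1296, 1296], [0, 0, 16]].
The requested entry is 1296.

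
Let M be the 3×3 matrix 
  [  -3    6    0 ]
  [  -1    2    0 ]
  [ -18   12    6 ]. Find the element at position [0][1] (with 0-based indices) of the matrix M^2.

-6

Characteristic polynomial: t^3 - 5t^2 - 6t = t(t - 6)(t + 1), so the eigenvalues are -1, 0, 6.
t=-1: eigenvector (3, 1, 6).
t=0: eigenvector (2, 1, 4).
t=6: eigenvector (0, 0, 1).
P = [[3, 2, 0], [1, 1, 0], [6, 4, 1]], D = diag(-1, 0, 6), P⁻¹ = [[1, -2, 0], [-1, 3, 0], [-2, 0, 1]].
M² = P·diag(1, 0, 36)·P⁻¹ = [[3, -6, 0], [1, -2, 0], [-66, -12, 36]].
The requested entry is -6.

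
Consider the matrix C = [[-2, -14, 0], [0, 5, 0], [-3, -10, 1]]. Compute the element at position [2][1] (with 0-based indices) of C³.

-142

Characteristic polynomial: s^3 - 4s^2 - 7s + 10 = (s - 5)(s - 1)(s + 2), so the eigenvalues are -2, 1, 5.
s=5: eigenvector (-2, 1, -1).
s=-2: eigenvector (1, 0, 1).
s=1: eigenvector (0, 0, 1).
P = [[-2, 1, 0], [1, 0, 0], [-1, 1, 1]], D = diag(5, -2, 1), P⁻¹ = [[0, 1, 0], [1, 2, 0], [-1, -1, 1]].
C³ = P·diag(125, -8, 1)·P⁻¹ = [[-8, -266, 0], [0, 125, 0], [-9, -142, 1]].
The requested entry is -142.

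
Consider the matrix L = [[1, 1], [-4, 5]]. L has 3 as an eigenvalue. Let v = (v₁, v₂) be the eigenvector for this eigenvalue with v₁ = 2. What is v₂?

4

L − 3I = [[-2, 1], [-4, 2]].
Solving (L − 3I)v = 0 gives the eigenspace spanned by (2, 4).
With v₁ = 2, v = (2, 4), so v₂ = 4.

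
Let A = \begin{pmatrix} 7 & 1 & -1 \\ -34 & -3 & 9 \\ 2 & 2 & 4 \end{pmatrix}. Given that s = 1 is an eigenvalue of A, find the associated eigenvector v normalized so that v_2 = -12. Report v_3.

6

A − 1I = [[6, 1, -1], [-34, -4, 9], [2, 2, 3]].
Solving (A − 1I)v = 0 gives the eigenspace spanned by (3, -12, 6).
With v_2 = -12, v = (3, -12, 6), so v_3 = 6.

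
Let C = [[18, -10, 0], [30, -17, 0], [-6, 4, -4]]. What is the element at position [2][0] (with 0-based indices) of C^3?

-168

Characteristic polynomial: s^3 + 3s^2 - 10s - 24 = (s - 3)(s + 2)(s + 4), so the eigenvalues are -4, -2, 3.
s=3: eigenvector (-2, -3, 0).
s=-4: eigenvector (0, 0, -1).
s=-2: eigenvector (1, 2, 1).
P = [[-2, 0, 1], [-3, 0, 2], [0, -1, 1]], D = diag(3, -4, -2), P⁻¹ = [[-2, 1, 0], [-3, 2, -1], [-3, 2, 0]].
C³ = P·diag(27, -64, -8)·P⁻¹ = [[132, -70, 0], [210, -113, 0], [-168, 112, -64]].
The requested entry is -168.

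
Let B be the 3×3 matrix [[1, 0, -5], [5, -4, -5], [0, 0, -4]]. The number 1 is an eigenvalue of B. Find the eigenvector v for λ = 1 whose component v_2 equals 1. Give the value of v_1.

B − 1I = [[0, 0, -5], [5, -5, -5], [0, 0, -5]].
Solving (B − 1I)v = 0 gives the eigenspace spanned by (1, 1, 0).
With v_2 = 1, v = (1, 1, 0), so v_1 = 1.

1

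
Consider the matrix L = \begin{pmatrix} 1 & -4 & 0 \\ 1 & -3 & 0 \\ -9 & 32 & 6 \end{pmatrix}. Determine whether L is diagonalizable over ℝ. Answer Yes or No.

Characteristic polynomial: p(s) = s^3 - 4s^2 - 11s - 6 = (s - 6)(s + 1)^2.
s = -1 has algebraic multiplicity 2; rank(L + 1I) = 2, so geometric multiplicity = 1.
Geometric multiplicity < algebraic multiplicity, so L is not diagonalizable.

No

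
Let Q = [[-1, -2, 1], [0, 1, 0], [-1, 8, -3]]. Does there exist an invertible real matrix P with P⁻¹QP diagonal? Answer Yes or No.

Characteristic polynomial: p(r) = r^3 + 3r^2 - 4 = (r - 1)(r + 2)^2.
r = -2 has algebraic multiplicity 2; rank(Q + 2I) = 2, so geometric multiplicity = 1.
Geometric multiplicity < algebraic multiplicity, so Q is not diagonalizable.

No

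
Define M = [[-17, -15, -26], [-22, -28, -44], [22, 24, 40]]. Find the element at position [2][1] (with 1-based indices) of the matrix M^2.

22

Characteristic polynomial: r^3 + 5r^2 - 26r - 120 = (r - 5)(r + 4)(r + 6), so the eigenvalues are -6, -4, 5.
r=5: eigenvector (-1, -2, 2).
r=-6: eigenvector (1, 1, -1).
r=-4: eigenvector (-2, 0, 1).
P = [[-1, 1, -2], [-2, 1, 0], [2, -1, 1]], D = diag(5, -6, -4), P⁻¹ = [[1, 1, 2], [2, 3, 4], [0, 1, 1]].
M² = P·diag(25, 36, 16)·P⁻¹ = [[47, 51, 62], [22, 58, 44], [-22, -42, -28]].
The requested entry is 22.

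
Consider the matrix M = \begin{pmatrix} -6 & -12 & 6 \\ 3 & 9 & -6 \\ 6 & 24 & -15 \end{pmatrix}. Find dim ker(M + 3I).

M + 3I = [[-3, -12, 6], [3, 12, -6], [6, 24, -12]].
This matrix has rank 1, so its null space has dimension 3 − 1 = 2.

2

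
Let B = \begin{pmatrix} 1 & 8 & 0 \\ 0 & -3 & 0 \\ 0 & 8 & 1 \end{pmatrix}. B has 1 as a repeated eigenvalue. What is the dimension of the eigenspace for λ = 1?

2

B − 1I = [[0, 8, 0], [0, -4, 0], [0, 8, 0]].
This matrix has rank 1, so its null space has dimension 3 − 1 = 2.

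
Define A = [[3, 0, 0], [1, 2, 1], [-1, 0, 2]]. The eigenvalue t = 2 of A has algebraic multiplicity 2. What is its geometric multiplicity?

A − 2I = [[1, 0, 0], [1, 0, 1], [-1, 0, 0]].
This matrix has rank 2, so its null space has dimension 3 − 2 = 1.

1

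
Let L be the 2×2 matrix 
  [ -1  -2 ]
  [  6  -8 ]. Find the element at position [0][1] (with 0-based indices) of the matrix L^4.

Characteristic polynomial: λ^2 + 9λ + 20 = (λ + 4)(λ + 5), so the eigenvalues are -5, -4.
λ=-4: eigenvector (-2, -3).
λ=-5: eigenvector (1, 2).
P = [[-2, 1], [-3, 2]], D = diag(-4, -5), P⁻¹ = [[-2, 1], [-3, 2]].
L⁴ = P·diag(256, 625)·P⁻¹ = [[-851, 738], [-2214, 1732]].
The requested entry is 738.

738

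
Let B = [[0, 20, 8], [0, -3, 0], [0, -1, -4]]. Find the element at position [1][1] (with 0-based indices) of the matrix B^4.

81

Characteristic polynomial: s^3 + 7s^2 + 12s = s(s + 3)(s + 4), so the eigenvalues are -4, -3, 0.
s=0: eigenvector (1, 0, 0).
s=-3: eigenvector (-4, 1, -1).
s=-4: eigenvector (-2, 0, 1).
P = [[1, -4, -2], [0, 1, 0], [0, -1, 1]], D = diag(0, -3, -4), P⁻¹ = [[1, 6, 2], [0, 1, 0], [0, 1, 1]].
B⁴ = P·diag(0, 81, 256)·P⁻¹ = [[0, -836, -512], [0, 81, 0], [0, 175, 256]].
The requested entry is 81.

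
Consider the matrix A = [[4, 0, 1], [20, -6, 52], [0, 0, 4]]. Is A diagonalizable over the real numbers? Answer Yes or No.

No

Characteristic polynomial: p(t) = t^3 - 2t^2 - 32t + 96 = (t - 4)^2(t + 6).
t = 4 has algebraic multiplicity 2; rank(A − 4I) = 2, so geometric multiplicity = 1.
Geometric multiplicity < algebraic multiplicity, so A is not diagonalizable.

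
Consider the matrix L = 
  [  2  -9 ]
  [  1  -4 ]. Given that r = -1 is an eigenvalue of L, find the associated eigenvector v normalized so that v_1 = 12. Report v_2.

L + 1I = [[3, -9], [1, -3]].
Solving (L + 1I)v = 0 gives the eigenspace spanned by (12, 4).
With v_1 = 12, v = (12, 4), so v_2 = 4.

4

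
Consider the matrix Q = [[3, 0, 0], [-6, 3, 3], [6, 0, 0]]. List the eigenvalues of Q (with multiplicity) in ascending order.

Characteristic polynomial: p(s) = s^3 - 6s^2 + 9s = s(s - 3)^2.
Roots (with multiplicity): 0, 3, 3.

0, 3, 3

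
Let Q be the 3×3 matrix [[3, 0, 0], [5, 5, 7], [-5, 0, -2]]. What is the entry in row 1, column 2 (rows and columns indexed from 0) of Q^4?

609

Characteristic polynomial: r^3 - 6r^2 - r + 30 = (r - 5)(r - 3)(r + 2), so the eigenvalues are -2, 3, 5.
r=-2: eigenvector (0, -1, 1).
r=5: eigenvector (0, 1, 0).
r=3: eigenvector (1, 1, -1).
P = [[0, 0, 1], [-1, 1, 1], [1, 0, -1]], D = diag(-2, 5, 3), P⁻¹ = [[1, 0, 1], [0, 1, 1], [1, 0, 0]].
Q⁴ = P·diag(16, 625, 81)·P⁻¹ = [[81, 0, 0], [65, 625, 609], [-65, 0, 16]].
The requested entry is 609.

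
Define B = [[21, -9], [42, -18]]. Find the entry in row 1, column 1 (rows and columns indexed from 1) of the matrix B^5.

Characteristic polynomial: r^2 - 3r = r(r - 3), so the eigenvalues are 0, 3.
r=3: eigenvector (1, 2).
r=0: eigenvector (3, 7).
P = [[1, 3], [2, 7]], D = diag(3, 0), P⁻¹ = [[7, -3], [-2, 1]].
B⁵ = P·diag(243, 0)·P⁻¹ = [[1701, -729], [3402, -1458]].
The requested entry is 1701.

1701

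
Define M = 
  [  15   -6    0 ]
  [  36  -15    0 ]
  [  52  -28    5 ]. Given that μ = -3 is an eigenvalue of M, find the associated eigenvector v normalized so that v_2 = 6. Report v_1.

M + 3I = [[18, -6, 0], [36, -12, 0], [52, -28, 8]].
Solving (M + 3I)v = 0 gives the eigenspace spanned by (2, 6, 8).
With v_2 = 6, v = (2, 6, 8), so v_1 = 2.

2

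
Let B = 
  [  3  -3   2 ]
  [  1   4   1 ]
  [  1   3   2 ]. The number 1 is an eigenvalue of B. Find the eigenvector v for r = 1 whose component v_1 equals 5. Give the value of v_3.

B − 1I = [[2, -3, 2], [1, 3, 1], [1, 3, 1]].
Solving (B − 1I)v = 0 gives the eigenspace spanned by (5, 0, -5).
With v_1 = 5, v = (5, 0, -5), so v_3 = -5.

-5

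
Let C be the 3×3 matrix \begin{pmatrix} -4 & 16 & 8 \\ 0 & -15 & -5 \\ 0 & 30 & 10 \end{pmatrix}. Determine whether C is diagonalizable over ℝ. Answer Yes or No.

Characteristic polynomial: p(t) = t^3 + 9t^2 + 20t = t(t + 4)(t + 5).
All 3 eigenvalues are distinct, so C is diagonalizable.

Yes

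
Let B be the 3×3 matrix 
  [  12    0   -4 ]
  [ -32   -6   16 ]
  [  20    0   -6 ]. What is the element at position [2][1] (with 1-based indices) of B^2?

128

Characteristic polynomial: λ^3 - 28λ + 48 = (λ - 4)(λ - 2)(λ + 6), so the eigenvalues are -6, 2, 4.
λ=2: eigenvector (2, 2, 5).
λ=-6: eigenvector (0, 1, 0).
λ=4: eigenvector (1, 0, 2).
P = [[2, 0, 1], [2, 1, 0], [5, 0, 2]], D = diag(2, -6, 4), P⁻¹ = [[-2, 0, 1], [4, 1, -2], [5, 0, -2]].
B² = P·diag(4, 36, 16)·P⁻¹ = [[64, 0, -24], [128, 36, -64], [120, 0, -44]].
The requested entry is 128.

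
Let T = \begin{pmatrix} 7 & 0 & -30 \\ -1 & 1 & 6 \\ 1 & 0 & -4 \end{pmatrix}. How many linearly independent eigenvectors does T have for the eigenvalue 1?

1

T − 1I = [[6, 0, -30], [-1, 0, 6], [1, 0, -5]].
This matrix has rank 2, so its null space has dimension 3 − 2 = 1.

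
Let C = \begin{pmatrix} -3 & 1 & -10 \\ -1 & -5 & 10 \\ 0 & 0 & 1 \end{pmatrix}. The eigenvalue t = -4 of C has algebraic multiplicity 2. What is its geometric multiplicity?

1

C + 4I = [[1, 1, -10], [-1, -1, 10], [0, 0, 5]].
This matrix has rank 2, so its null space has dimension 3 − 2 = 1.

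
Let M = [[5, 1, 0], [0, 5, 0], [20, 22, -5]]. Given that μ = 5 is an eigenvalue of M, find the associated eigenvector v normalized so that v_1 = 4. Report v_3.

8

M − 5I = [[0, 1, 0], [0, 0, 0], [20, 22, -10]].
Solving (M − 5I)v = 0 gives the eigenspace spanned by (4, 0, 8).
With v_1 = 4, v = (4, 0, 8), so v_3 = 8.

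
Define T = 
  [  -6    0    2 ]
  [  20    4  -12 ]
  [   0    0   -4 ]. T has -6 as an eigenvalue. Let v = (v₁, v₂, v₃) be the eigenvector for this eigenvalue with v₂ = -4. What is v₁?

2

T + 6I = [[0, 0, 2], [20, 10, -12], [0, 0, 2]].
Solving (T + 6I)v = 0 gives the eigenspace spanned by (2, -4, 0).
With v₂ = -4, v = (2, -4, 0), so v₁ = 2.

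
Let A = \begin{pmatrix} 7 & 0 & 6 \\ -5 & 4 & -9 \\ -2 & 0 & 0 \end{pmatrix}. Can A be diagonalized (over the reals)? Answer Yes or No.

No

Characteristic polynomial: p(r) = r^3 - 11r^2 + 40r - 48 = (r - 4)^2(r - 3).
r = 4 has algebraic multiplicity 2; rank(A − 4I) = 2, so geometric multiplicity = 1.
Geometric multiplicity < algebraic multiplicity, so A is not diagonalizable.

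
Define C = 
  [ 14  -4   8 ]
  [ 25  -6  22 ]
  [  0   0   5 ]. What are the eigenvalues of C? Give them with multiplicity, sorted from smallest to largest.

4, 4, 5

Characteristic polynomial: p(μ) = μ^3 - 13μ^2 + 56μ - 80 = (μ - 5)(μ - 4)^2.
Roots (with multiplicity): 4, 4, 5.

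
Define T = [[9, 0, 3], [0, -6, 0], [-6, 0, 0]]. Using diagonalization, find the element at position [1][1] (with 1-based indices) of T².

Characteristic polynomial: r^3 - 3r^2 - 36r + 108 = (r - 6)(r - 3)(r + 6), so the eigenvalues are -6, 3, 6.
r=6: eigenvector (1, 0, -1).
r=-6: eigenvector (0, 1, 0).
r=3: eigenvector (-1, 0, 2).
P = [[1, 0, -1], [0, 1, 0], [-1, 0, 2]], D = diag(6, -6, 3), P⁻¹ = [[2, 0, 1], [0, 1, 0], [1, 0, 1]].
T² = P·diag(36, 36, 9)·P⁻¹ = [[63, 0, 27], [0, 36, 0], [-54, 0, -18]].
The requested entry is 63.

63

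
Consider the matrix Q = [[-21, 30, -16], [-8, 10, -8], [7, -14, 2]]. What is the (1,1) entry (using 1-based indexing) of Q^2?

Characteristic polynomial: λ^3 + 9λ^2 + 8λ - 60 = (λ - 2)(λ + 5)(λ + 6), so the eigenvalues are -6, -5, 2.
λ=-5: eigenvector (1, 0, -1).
λ=-6: eigenvector (2, 1, 0).
λ=2: eigenvector (-2, -1, 1).
P = [[1, 2, -2], [0, 1, -1], [-1, 0, 1]], D = diag(-5, -6, 2), P⁻¹ = [[1, -2, 0], [1, -1, 1], [1, -2, 1]].
Q² = P·diag(25, 36, 4)·P⁻¹ = [[89, -106, 64], [32, -28, 32], [-21, 42, 4]].
The requested entry is 89.

89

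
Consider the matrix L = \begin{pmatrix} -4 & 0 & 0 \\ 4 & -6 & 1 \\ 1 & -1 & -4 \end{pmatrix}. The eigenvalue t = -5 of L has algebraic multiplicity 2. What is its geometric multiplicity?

1

L + 5I = [[1, 0, 0], [4, -1, 1], [1, -1, 1]].
This matrix has rank 2, so its null space has dimension 3 − 2 = 1.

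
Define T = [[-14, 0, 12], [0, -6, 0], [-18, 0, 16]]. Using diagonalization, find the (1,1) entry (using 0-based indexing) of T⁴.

1296

Characteristic polynomial: s^3 + 4s^2 - 20s - 48 = (s - 4)(s + 2)(s + 6), so the eigenvalues are -6, -2, 4.
s=-2: eigenvector (1, 0, 1).
s=-6: eigenvector (0, 1, 0).
s=4: eigenvector (2, 0, 3).
P = [[1, 0, 2], [0, 1, 0], [1, 0, 3]], D = diag(-2, -6, 4), P⁻¹ = [[3, 0, -2], [0, 1, 0], [-1, 0, 1]].
T⁴ = P·diag(16, 1296, 256)·P⁻¹ = [[-464, 0, 480], [0, 1296, 0], [-720, 0, 736]].
The requested entry is 1296.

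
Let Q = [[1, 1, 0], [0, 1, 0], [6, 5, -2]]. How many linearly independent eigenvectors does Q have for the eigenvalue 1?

Q − 1I = [[0, 1, 0], [0, 0, 0], [6, 5, -3]].
This matrix has rank 2, so its null space has dimension 3 − 2 = 1.

1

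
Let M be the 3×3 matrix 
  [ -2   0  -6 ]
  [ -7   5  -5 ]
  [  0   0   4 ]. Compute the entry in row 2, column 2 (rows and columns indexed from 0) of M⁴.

Characteristic polynomial: r^3 - 7r^2 + 2r + 40 = (r - 5)(r - 4)(r + 2), so the eigenvalues are -2, 4, 5.
r=-2: eigenvector (1, 1, 0).
r=5: eigenvector (0, 1, 0).
r=4: eigenvector (-1, -2, 1).
P = [[1, 0, -1], [1, 1, -2], [0, 0, 1]], D = diag(-2, 5, 4), P⁻¹ = [[1, 0, 1], [-1, 1, 1], [0, 0, 1]].
M⁴ = P·diag(16, 625, 256)·P⁻¹ = [[16, 0, -240], [-609, 625, 129], [0, 0, 256]].
The requested entry is 256.

256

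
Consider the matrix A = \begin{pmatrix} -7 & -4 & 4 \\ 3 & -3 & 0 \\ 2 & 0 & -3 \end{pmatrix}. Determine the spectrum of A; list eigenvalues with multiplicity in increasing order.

Characteristic polynomial: p(r) = r^3 + 13r^2 + 55r + 75 = (r + 3)(r + 5)^2.
Roots (with multiplicity): -5, -5, -3.

-5, -5, -3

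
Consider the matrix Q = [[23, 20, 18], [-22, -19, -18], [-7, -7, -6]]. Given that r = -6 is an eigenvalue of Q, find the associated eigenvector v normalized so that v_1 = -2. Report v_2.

2

Q + 6I = [[29, 20, 18], [-22, -13, -18], [-7, -7, 0]].
Solving (Q + 6I)v = 0 gives the eigenspace spanned by (-2, 2, 1).
With v_1 = -2, v = (-2, 2, 1), so v_2 = 2.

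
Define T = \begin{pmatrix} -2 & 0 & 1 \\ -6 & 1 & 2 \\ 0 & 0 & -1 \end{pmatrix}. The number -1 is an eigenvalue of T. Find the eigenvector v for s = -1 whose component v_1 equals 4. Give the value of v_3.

4

T + 1I = [[-1, 0, 1], [-6, 2, 2], [0, 0, 0]].
Solving (T + 1I)v = 0 gives the eigenspace spanned by (4, 8, 4).
With v_1 = 4, v = (4, 8, 4), so v_3 = 4.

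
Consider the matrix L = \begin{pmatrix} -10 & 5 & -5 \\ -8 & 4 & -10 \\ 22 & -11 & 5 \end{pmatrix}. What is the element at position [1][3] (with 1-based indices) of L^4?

Characteristic polynomial: r^3 + r^2 - 30r = r(r - 5)(r + 6), so the eigenvalues are -6, 0, 5.
r=0: eigenvector (1, 2, 0).
r=-6: eigenvector (0, 1, 1).
r=5: eigenvector (-1, -2, 1).
P = [[1, 0, -1], [2, 1, -2], [0, 1, 1]], D = diag(0, -6, 5), P⁻¹ = [[3, -1, 1], [-2, 1, 0], [2, -1, 1]].
L⁴ = P·diag(0, 1296, 625)·P⁻¹ = [[-1250, 625, -625], [-5092, 2546, -1250], [-1342, 671, 625]].
The requested entry is -625.

-625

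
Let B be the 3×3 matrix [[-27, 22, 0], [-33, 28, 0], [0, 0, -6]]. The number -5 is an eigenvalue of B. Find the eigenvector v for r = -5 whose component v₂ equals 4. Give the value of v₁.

4

B + 5I = [[-22, 22, 0], [-33, 33, 0], [0, 0, -1]].
Solving (B + 5I)v = 0 gives the eigenspace spanned by (4, 4, 0).
With v₂ = 4, v = (4, 4, 0), so v₁ = 4.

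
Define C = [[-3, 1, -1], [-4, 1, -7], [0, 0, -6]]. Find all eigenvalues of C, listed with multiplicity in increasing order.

Characteristic polynomial: p(r) = r^3 + 8r^2 + 13r + 6 = (r + 1)^2(r + 6).
Roots (with multiplicity): -6, -1, -1.

-6, -1, -1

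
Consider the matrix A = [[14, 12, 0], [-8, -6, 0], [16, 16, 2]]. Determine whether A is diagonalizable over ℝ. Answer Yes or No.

Characteristic polynomial: p(s) = s^3 - 10s^2 + 28s - 24 = (s - 6)(s - 2)^2.
s = 2 has algebraic multiplicity 2; rank(A − 2I) = 1, so geometric multiplicity = 2.
Every eigenvalue has geometric = algebraic multiplicity, so A is diagonalizable.

Yes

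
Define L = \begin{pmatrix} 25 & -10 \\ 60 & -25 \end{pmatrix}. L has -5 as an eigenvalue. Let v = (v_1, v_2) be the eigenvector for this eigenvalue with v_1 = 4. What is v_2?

L + 5I = [[30, -10], [60, -20]].
Solving (L + 5I)v = 0 gives the eigenspace spanned by (4, 12).
With v_1 = 4, v = (4, 12), so v_2 = 12.

12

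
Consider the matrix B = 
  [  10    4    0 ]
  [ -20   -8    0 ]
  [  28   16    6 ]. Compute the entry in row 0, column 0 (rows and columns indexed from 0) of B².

Characteristic polynomial: λ^3 - 8λ^2 + 12λ = λ(λ - 6)(λ - 2), so the eigenvalues are 0, 2, 6.
λ=2: eigenvector (1, -2, 1).
λ=0: eigenvector (-2, 5, -4).
λ=6: eigenvector (0, 0, 1).
P = [[1, -2, 0], [-2, 5, 0], [1, -4, 1]], D = diag(2, 0, 6), P⁻¹ = [[5, 2, 0], [2, 1, 0], [3, 2, 1]].
B² = P·diag(4, 0, 36)·P⁻¹ = [[20, 8, 0], [-40, -16, 0], [128, 80, 36]].
The requested entry is 20.

20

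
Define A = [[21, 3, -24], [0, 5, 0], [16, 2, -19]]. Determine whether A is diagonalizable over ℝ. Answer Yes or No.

No

Characteristic polynomial: p(r) = r^3 - 7r^2 - 5r + 75 = (r - 5)^2(r + 3).
r = 5 has algebraic multiplicity 2; rank(A − 5I) = 2, so geometric multiplicity = 1.
Geometric multiplicity < algebraic multiplicity, so A is not diagonalizable.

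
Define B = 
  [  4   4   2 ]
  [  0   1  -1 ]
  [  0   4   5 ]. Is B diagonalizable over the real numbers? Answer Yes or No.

Characteristic polynomial: p(s) = s^3 - 10s^2 + 33s - 36 = (s - 4)(s - 3)^2.
s = 3 has algebraic multiplicity 2; rank(B − 3I) = 2, so geometric multiplicity = 1.
Geometric multiplicity < algebraic multiplicity, so B is not diagonalizable.

No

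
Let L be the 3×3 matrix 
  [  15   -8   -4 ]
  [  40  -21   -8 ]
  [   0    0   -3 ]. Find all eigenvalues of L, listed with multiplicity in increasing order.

Characteristic polynomial: p(t) = t^3 + 9t^2 + 23t + 15 = (t + 1)(t + 3)(t + 5).
Roots (with multiplicity): -5, -3, -1.

-5, -3, -1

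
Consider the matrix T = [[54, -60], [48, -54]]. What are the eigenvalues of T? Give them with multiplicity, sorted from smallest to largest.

-6, 6

Characteristic polynomial: p(μ) = μ^2 - 36 = (μ - 6)(μ + 6).
Roots (with multiplicity): -6, 6.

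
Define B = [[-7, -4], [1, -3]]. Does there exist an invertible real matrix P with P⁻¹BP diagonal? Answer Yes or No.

No

Characteristic polynomial: p(λ) = λ^2 + 10λ + 25 = (λ + 5)^2.
λ = -5 has algebraic multiplicity 2; rank(B + 5I) = 1, so geometric multiplicity = 1.
Geometric multiplicity < algebraic multiplicity, so B is not diagonalizable.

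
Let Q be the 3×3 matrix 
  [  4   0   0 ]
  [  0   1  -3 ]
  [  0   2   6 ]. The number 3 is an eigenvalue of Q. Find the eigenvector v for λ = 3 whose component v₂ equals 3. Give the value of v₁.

0

Q − 3I = [[1, 0, 0], [0, -2, -3], [0, 2, 3]].
Solving (Q − 3I)v = 0 gives the eigenspace spanned by (0, 3, -2).
With v₂ = 3, v = (0, 3, -2), so v₁ = 0.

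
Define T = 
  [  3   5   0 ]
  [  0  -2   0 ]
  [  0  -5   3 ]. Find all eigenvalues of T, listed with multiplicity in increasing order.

-2, 3, 3

Characteristic polynomial: p(λ) = λ^3 - 4λ^2 - 3λ + 18 = (λ - 3)^2(λ + 2).
Roots (with multiplicity): -2, 3, 3.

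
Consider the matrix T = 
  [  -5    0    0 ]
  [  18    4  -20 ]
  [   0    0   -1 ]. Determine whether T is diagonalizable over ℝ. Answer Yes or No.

Yes

Characteristic polynomial: p(λ) = λ^3 + 2λ^2 - 19λ - 20 = (λ - 4)(λ + 1)(λ + 5).
All 3 eigenvalues are distinct, so T is diagonalizable.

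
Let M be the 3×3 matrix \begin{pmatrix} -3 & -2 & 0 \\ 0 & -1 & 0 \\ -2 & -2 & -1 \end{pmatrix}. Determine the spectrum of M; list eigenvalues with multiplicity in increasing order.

Characteristic polynomial: p(t) = t^3 + 5t^2 + 7t + 3 = (t + 1)^2(t + 3).
Roots (with multiplicity): -3, -1, -1.

-3, -1, -1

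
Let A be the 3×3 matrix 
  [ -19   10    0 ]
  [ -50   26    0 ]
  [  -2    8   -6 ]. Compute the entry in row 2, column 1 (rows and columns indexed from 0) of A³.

428

Characteristic polynomial: μ^3 - μ^2 - 36μ + 36 = (μ - 6)(μ - 1)(μ + 6), so the eigenvalues are -6, 1, 6.
μ=1: eigenvector (1, 2, 2).
μ=6: eigenvector (2, 5, 3).
μ=-6: eigenvector (0, 0, 1).
P = [[1, 2, 0], [2, 5, 0], [2, 3, 1]], D = diag(1, 6, -6), P⁻¹ = [[5, -2, 0], [-2, 1, 0], [-4, 1, 1]].
A³ = P·diag(1, 216, -216)·P⁻¹ = [[-859, 430, 0], [-2150, 1076, 0], [-422, 428, -216]].
The requested entry is 428.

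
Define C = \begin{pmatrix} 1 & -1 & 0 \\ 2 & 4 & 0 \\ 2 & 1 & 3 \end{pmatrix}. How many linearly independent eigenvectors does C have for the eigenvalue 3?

C − 3I = [[-2, -1, 0], [2, 1, 0], [2, 1, 0]].
This matrix has rank 1, so its null space has dimension 3 − 1 = 2.

2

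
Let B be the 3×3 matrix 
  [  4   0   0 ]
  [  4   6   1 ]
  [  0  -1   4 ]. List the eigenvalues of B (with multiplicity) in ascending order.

4, 5, 5

Characteristic polynomial: p(μ) = μ^3 - 14μ^2 + 65μ - 100 = (μ - 5)^2(μ - 4).
Roots (with multiplicity): 4, 5, 5.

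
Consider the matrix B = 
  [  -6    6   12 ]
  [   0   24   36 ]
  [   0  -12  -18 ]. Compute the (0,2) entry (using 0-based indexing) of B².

Characteristic polynomial: t^3 - 36t = t(t - 6)(t + 6), so the eigenvalues are -6, 0, 6.
t=0: eigenvector (1, -3, 2).
t=-6: eigenvector (1, 0, 0).
t=6: eigenvector (0, -2, 1).
P = [[1, 1, 0], [-3, 0, -2], [2, 0, 1]], D = diag(0, -6, 6), P⁻¹ = [[0, 1, 2], [1, -1, -2], [0, -2, -3]].
B² = P·diag(0, 36, 36)·P⁻¹ = [[36, -36, -72], [0, 144, 216], [0, -72, -108]].
The requested entry is -72.

-72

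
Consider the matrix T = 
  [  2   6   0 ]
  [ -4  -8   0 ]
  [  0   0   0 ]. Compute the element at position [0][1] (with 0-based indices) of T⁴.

Characteristic polynomial: s^3 + 6s^2 + 8s = s(s + 2)(s + 4), so the eigenvalues are -4, -2, 0.
s=-2: eigenvector (3, -2, 0).
s=-4: eigenvector (-1, 1, 0).
s=0: eigenvector (0, 0, 1).
P = [[3, -1, 0], [-2, 1, 0], [0, 0, 1]], D = diag(-2, -4, 0), P⁻¹ = [[1, 1, 0], [2, 3, 0], [0, 0, 1]].
T⁴ = P·diag(16, 256, 0)·P⁻¹ = [[-464, -720, 0], [480, 736, 0], [0, 0, 0]].
The requested entry is -720.

-720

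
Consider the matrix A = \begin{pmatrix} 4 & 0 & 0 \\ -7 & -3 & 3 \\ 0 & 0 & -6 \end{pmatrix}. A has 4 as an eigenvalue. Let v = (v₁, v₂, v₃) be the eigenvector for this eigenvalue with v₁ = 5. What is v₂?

-5

A − 4I = [[0, 0, 0], [-7, -7, 3], [0, 0, -10]].
Solving (A − 4I)v = 0 gives the eigenspace spanned by (5, -5, 0).
With v₁ = 5, v = (5, -5, 0), so v₂ = -5.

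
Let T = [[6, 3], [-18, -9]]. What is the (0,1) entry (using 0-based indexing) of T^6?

Characteristic polynomial: λ^2 + 3λ = λ(λ + 3), so the eigenvalues are -3, 0.
λ=-3: eigenvector (1, -3).
λ=0: eigenvector (1, -2).
P = [[1, 1], [-3, -2]], D = diag(-3, 0), P⁻¹ = [[-2, -1], [3, 1]].
T⁶ = P·diag(729, 0)·P⁻¹ = [[-1458, -729], [4374, 2187]].
The requested entry is -729.

-729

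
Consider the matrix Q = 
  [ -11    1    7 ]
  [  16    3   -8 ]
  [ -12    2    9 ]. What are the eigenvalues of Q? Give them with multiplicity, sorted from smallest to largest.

Characteristic polynomial: p(t) = t^3 - t^2 - 21t + 45 = (t - 3)^2(t + 5).
Roots (with multiplicity): -5, 3, 3.

-5, 3, 3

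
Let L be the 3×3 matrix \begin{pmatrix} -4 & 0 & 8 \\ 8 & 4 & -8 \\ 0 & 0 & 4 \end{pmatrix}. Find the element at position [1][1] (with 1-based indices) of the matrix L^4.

Characteristic polynomial: t^3 - 4t^2 - 16t + 64 = (t - 4)^2(t + 4), so the eigenvalues are -4, 4, 4.
t=-4: eigenvector (1, -1, 0).
t=4: eigenvector (0, 1, 0).
t=4: eigenvector (1, -1, 1).
P = [[1, 0, 1], [-1, 1, -1], [0, 0, 1]], D = diag(-4, 4, 4), P⁻¹ = [[1, 0, -1], [1, 1, 0], [0, 0, 1]].
L⁴ = P·diag(256, 256, 256)·P⁻¹ = [[256, 0, 0], [0, 256, 0], [0, 0, 256]].
The requested entry is 256.

256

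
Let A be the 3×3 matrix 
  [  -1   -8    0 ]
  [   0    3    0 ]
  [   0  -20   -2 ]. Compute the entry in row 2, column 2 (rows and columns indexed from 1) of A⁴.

81

Characteristic polynomial: λ^3 - 7λ - 6 = (λ - 3)(λ + 1)(λ + 2), so the eigenvalues are -2, -1, 3.
λ=-1: eigenvector (1, 0, 0).
λ=3: eigenvector (-2, 1, -4).
λ=-2: eigenvector (0, 0, 1).
P = [[1, -2, 0], [0, 1, 0], [0, -4, 1]], D = diag(-1, 3, -2), P⁻¹ = [[1, 2, 0], [0, 1, 0], [0, 4, 1]].
A⁴ = P·diag(1, 81, 16)·P⁻¹ = [[1, -160, 0], [0, 81, 0], [0, -260, 16]].
The requested entry is 81.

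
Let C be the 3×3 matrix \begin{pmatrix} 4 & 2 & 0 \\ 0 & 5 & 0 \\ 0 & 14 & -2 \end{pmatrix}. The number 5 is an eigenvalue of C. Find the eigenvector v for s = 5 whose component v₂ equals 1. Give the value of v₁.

C − 5I = [[-1, 2, 0], [0, 0, 0], [0, 14, -7]].
Solving (C − 5I)v = 0 gives the eigenspace spanned by (2, 1, 2).
With v₂ = 1, v = (2, 1, 2), so v₁ = 2.

2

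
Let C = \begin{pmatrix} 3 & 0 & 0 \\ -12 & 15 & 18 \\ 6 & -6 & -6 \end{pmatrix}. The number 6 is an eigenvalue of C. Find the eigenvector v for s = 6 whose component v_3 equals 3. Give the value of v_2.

-6

C − 6I = [[-3, 0, 0], [-12, 9, 18], [6, -6, -12]].
Solving (C − 6I)v = 0 gives the eigenspace spanned by (0, -6, 3).
With v_3 = 3, v = (0, -6, 3), so v_2 = -6.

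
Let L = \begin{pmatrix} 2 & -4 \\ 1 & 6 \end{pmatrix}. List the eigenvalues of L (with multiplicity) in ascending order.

4, 4

Characteristic polynomial: p(t) = t^2 - 8t + 16 = (t - 4)^2.
Roots (with multiplicity): 4, 4.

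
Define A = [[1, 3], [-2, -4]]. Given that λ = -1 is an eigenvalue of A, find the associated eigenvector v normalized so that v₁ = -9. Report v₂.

6

A + 1I = [[2, 3], [-2, -3]].
Solving (A + 1I)v = 0 gives the eigenspace spanned by (-9, 6).
With v₁ = -9, v = (-9, 6), so v₂ = 6.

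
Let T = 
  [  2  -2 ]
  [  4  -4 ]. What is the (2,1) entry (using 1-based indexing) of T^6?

Characteristic polynomial: λ^2 + 2λ = λ(λ + 2), so the eigenvalues are -2, 0.
λ=-2: eigenvector (-1, -2).
λ=0: eigenvector (1, 1).
P = [[-1, 1], [-2, 1]], D = diag(-2, 0), P⁻¹ = [[1, -1], [2, -1]].
T⁶ = P·diag(64, 0)·P⁻¹ = [[-64, 64], [-128, 128]].
The requested entry is -128.

-128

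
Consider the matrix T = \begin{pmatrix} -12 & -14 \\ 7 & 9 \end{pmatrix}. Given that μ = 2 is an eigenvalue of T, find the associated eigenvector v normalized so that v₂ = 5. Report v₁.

T − 2I = [[-14, -14], [7, 7]].
Solving (T − 2I)v = 0 gives the eigenspace spanned by (-5, 5).
With v₂ = 5, v = (-5, 5), so v₁ = -5.

-5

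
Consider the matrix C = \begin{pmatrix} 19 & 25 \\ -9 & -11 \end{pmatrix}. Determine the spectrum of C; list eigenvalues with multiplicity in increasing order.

Characteristic polynomial: p(r) = r^2 - 8r + 16 = (r - 4)^2.
Roots (with multiplicity): 4, 4.

4, 4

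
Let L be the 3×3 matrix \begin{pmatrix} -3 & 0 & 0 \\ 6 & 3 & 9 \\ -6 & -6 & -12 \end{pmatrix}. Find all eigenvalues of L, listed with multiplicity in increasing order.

-6, -3, -3

Characteristic polynomial: p(t) = t^3 + 12t^2 + 45t + 54 = (t + 3)^2(t + 6).
Roots (with multiplicity): -6, -3, -3.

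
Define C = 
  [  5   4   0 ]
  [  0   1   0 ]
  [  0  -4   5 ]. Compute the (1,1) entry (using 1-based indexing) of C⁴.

Characteristic polynomial: t^3 - 11t^2 + 35t - 25 = (t - 5)^2(t - 1), so the eigenvalues are 1, 5, 5.
t=1: eigenvector (-1, 1, 1).
t=5: eigenvector (1, 0, 0).
t=5: eigenvector (0, 0, 1).
P = [[-1, 1, 0], [1, 0, 0], [1, 0, 1]], D = diag(1, 5, 5), P⁻¹ = [[0, 1, 0], [1, 1, 0], [0, -1, 1]].
C⁴ = P·diag(1, 625, 625)·P⁻¹ = [[625, 624, 0], [0, 1, 0], [0, -624, 625]].
The requested entry is 625.

625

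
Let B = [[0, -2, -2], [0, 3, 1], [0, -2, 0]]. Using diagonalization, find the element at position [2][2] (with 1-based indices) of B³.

Characteristic polynomial: λ^3 - 3λ^2 + 2λ = λ(λ - 2)(λ - 1), so the eigenvalues are 0, 1, 2.
λ=0: eigenvector (1, 0, 0).
λ=1: eigenvector (-2, -1, 2).
λ=2: eigenvector (0, -1, 1).
P = [[1, -2, 0], [0, -1, -1], [0, 2, 1]], D = diag(0, 1, 2), P⁻¹ = [[1, 2, 2], [0, 1, 1], [0, -2, -1]].
B³ = P·diag(0, 1, 8)·P⁻¹ = [[0, -2, -2], [0, 15, 7], [0, -14, -6]].
The requested entry is 15.

15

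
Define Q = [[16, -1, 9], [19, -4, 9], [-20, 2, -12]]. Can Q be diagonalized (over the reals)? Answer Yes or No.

No

Characteristic polynomial: p(t) = t^3 - 27t - 54 = (t - 6)(t + 3)^2.
t = -3 has algebraic multiplicity 2; rank(Q + 3I) = 2, so geometric multiplicity = 1.
Geometric multiplicity < algebraic multiplicity, so Q is not diagonalizable.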